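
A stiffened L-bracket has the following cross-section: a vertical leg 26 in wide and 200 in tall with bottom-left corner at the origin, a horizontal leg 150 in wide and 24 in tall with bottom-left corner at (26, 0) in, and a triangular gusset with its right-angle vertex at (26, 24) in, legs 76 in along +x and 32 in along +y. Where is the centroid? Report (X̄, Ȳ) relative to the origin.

vertical leg: A = 26 × 200 = 5200.00, centroid at (13.00, 100.00).
horizontal leg: A = 150 × 24 = 3600.00, centroid at (101.00, 12.00).
gusset: A = ½·76·32 = 1216.00, centroid at (51.33, 34.67).
ΣA = 10016.00 in²
ΣAX̄ = (5200.00)(13.00) + (3600.00)(101.00) + (1216.00)(51.33) = 493621.33 in³
ΣAȲ = (5200.00)(100.00) + (3600.00)(12.00) + (1216.00)(34.67) = 605354.67 in³
X̄ = 493621.33 / 10016.00 = 49.28 in
Ȳ = 605354.67 / 10016.00 = 60.44 in

X̄ = 49.28 in, Ȳ = 60.44 in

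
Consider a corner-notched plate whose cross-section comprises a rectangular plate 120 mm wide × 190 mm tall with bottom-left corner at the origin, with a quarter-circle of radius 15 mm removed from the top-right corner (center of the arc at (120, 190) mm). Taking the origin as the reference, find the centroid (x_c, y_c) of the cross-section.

x_c = 59.58 mm, y_c = 94.31 mm

plate: A = 120 × 190 = 22800.00, centroid at (60.00, 95.00).
removed quarter-circle: A = −¼π·15² = -176.71, centroid at (113.63, 183.63).
ΣA = 22623.29 mm², ΣAx_c = 1347919.25 mm³, ΣAy_c = 2133549.23 mm³.
x_c = 1347919.25/22623.29 = 59.58 mm; y_c = 2133549.23/22623.29 = 94.31 mm.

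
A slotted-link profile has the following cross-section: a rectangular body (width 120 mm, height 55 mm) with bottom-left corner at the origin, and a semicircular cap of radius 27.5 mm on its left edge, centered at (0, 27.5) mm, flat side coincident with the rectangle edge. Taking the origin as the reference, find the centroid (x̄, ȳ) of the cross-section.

rectangular body: A = 120 × 55 = 6600.00, centroid at (60.00, 27.50).
semicircular end: A = ½π·27.5² = 1187.91, centroid at (-11.67, 27.50).
ΣA = 7787.91 mm²
ΣAx̄ = (6600.00)(60.00) + (1187.91)(-11.67) = 382135.42 mm³
ΣAȳ = (6600.00)(27.50) + (1187.91)(27.50) = 214167.65 mm³
x̄ = 382135.42 / 7787.91 = 49.07 mm
ȳ = 214167.65 / 7787.91 = 27.50 mm

x̄ = 49.07 mm, ȳ = 27.50 mm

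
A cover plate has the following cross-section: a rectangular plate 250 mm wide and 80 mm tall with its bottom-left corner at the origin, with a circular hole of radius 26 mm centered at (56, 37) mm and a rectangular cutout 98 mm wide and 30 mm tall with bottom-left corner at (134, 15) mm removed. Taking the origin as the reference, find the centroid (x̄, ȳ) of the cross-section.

Part | A | x̄ᵢ | ȳᵢ | A·x̄ᵢ | A·ȳᵢ
plate | 20000.00 | 125.00 | 40.00 | 2500000.00 | 800000.00
hole 1 | -2123.72 | 56.00 | 37.00 | -118928.13 | -78577.52
hole 2 | -2940.00 | 183.00 | 30.00 | -538020.00 | -88200.00
Σ | 14936.28 |  |  | 1843051.87 | 633222.48
x̄ = 1843051.87 / 14936.28 = 123.39 mm
ȳ = 633222.48 / 14936.28 = 42.39 mm

x̄ = 123.39 mm, ȳ = 42.39 mm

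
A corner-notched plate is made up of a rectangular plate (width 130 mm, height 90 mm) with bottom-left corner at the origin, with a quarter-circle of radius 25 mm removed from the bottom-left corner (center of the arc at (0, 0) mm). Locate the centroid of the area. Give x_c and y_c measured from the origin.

plate: A = 130 × 90 = 11700.00, centroid at (65.00, 45.00).
removed quarter-circle: A = −¼π·25² = -490.87, centroid at (10.61, 10.61).
ΣA = 11209.13 mm², ΣAx_c = 755291.67 mm³, ΣAy_c = 521291.67 mm³.
x_c = 755291.67/11209.13 = 67.38 mm; y_c = 521291.67/11209.13 = 46.51 mm.

x_c = 67.38 mm, y_c = 46.51 mm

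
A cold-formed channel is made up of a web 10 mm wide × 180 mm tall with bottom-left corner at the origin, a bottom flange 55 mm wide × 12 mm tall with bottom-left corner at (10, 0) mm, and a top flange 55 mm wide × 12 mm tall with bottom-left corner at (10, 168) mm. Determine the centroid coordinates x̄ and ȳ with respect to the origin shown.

x̄ = 18.75 mm, ȳ = 90.00 mm

Part | A | x̄ᵢ | ȳᵢ | A·x̄ᵢ | A·ȳᵢ
web | 1800.00 | 5.00 | 90.00 | 9000.00 | 162000.00
bottom flange | 660.00 | 37.50 | 6.00 | 24750.00 | 3960.00
top flange | 660.00 | 37.50 | 174.00 | 24750.00 | 114840.00
Σ | 3120.00 |  |  | 58500.00 | 280800.00
x̄ = 58500.00 / 3120.00 = 18.75 mm
ȳ = 280800.00 / 3120.00 = 90.00 mm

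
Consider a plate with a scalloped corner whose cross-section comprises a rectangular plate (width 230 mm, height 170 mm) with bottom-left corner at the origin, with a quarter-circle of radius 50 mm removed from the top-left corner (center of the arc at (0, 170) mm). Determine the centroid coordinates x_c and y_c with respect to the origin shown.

x_c = 119.96 mm, y_c = 81.63 mm

plate: A = 230 × 170 = 39100.00, centroid at (115.00, 85.00).
removed quarter-circle: A = −¼π·50² = -1963.50, centroid at (21.22, 148.78).
ΣA = 37136.50 mm²
ΣAx_c = (39100.00)(115.00) + (-1963.50)(21.22) = 4454833.33 mm³
ΣAy_c = (39100.00)(85.00) + (-1963.50)(148.78) = 3031372.45 mm³
x_c = 4454833.33 / 37136.50 = 119.96 mm
y_c = 3031372.45 / 37136.50 = 81.63 mm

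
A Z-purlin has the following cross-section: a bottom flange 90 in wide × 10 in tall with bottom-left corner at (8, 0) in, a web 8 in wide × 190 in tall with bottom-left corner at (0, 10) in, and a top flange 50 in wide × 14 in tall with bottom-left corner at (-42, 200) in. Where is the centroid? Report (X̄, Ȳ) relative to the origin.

X̄ = 13.42 in, Ȳ = 99.04 in

Part | A | x̄ᵢ | ȳᵢ | A·x̄ᵢ | A·ȳᵢ
bottom flange | 900.00 | 53.00 | 5.00 | 47700.00 | 4500.00
web | 1520.00 | 4.00 | 105.00 | 6080.00 | 159600.00
top flange | 700.00 | -17.00 | 207.00 | -11900.00 | 144900.00
Σ | 3120.00 |  |  | 41880.00 | 309000.00
X̄ = 41880.00 / 3120.00 = 13.42 in
Ȳ = 309000.00 / 3120.00 = 99.04 in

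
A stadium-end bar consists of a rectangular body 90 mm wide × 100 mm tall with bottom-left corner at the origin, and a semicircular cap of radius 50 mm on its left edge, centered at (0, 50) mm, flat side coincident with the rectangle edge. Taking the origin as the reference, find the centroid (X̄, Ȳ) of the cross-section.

rectangular body: A = 90 × 100 = 9000.00, centroid at (45.00, 50.00).
semicircular end: A = ½π·50² = 3926.99, centroid at (-21.22, 50.00).
ΣA = 12926.99 mm², ΣAX̄ = 321666.67 mm³, ΣAȲ = 646349.54 mm³.
X̄ = 321666.67/12926.99 = 24.88 mm; Ȳ = 646349.54/12926.99 = 50.00 mm.

X̄ = 24.88 mm, Ȳ = 50.00 mm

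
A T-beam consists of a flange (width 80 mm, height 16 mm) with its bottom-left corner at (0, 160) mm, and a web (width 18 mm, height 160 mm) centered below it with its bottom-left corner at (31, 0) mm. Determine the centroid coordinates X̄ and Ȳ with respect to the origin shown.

web: A = 18 × 160 = 2880.00, centroid at (40.00, 80.00).
flange: A = 80 × 16 = 1280.00, centroid at (40.00, 168.00).
ΣA = 4160.00 mm²
ΣAX̄ = (2880.00)(40.00) + (1280.00)(40.00) = 166400.00 mm³
ΣAȲ = (2880.00)(80.00) + (1280.00)(168.00) = 445440.00 mm³
X̄ = 166400.00 / 4160.00 = 40.00 mm
Ȳ = 445440.00 / 4160.00 = 107.08 mm

X̄ = 40.00 mm, Ȳ = 107.08 mm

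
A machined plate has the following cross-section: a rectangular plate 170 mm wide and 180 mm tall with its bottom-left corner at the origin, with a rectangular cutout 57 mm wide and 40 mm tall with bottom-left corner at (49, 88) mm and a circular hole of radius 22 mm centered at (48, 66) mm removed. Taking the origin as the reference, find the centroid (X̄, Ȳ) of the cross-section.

Part | A | x̄ᵢ | ȳᵢ | A·x̄ᵢ | A·ȳᵢ
plate | 30600.00 | 85.00 | 90.00 | 2601000.00 | 2754000.00
hole 1 | -2280.00 | 77.50 | 108.00 | -176700.00 | -246240.00
hole 2 | -1520.53 | 48.00 | 66.00 | -72985.48 | -100355.04
Σ | 26799.47 |  |  | 2351314.52 | 2407404.96
X̄ = 2351314.52 / 26799.47 = 87.74 mm
Ȳ = 2407404.96 / 26799.47 = 89.83 mm

X̄ = 87.74 mm, Ȳ = 89.83 mm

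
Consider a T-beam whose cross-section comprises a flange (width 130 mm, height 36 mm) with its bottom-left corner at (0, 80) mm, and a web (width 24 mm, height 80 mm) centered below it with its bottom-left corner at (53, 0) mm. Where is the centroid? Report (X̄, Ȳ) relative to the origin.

X̄ = 65.00 mm, Ȳ = 81.13 mm

web: A = 24 × 80 = 1920.00, centroid at (65.00, 40.00).
flange: A = 130 × 36 = 4680.00, centroid at (65.00, 98.00).
ΣA = 6600.00 mm²
ΣAX̄ = (1920.00)(65.00) + (4680.00)(65.00) = 429000.00 mm³
ΣAȲ = (1920.00)(40.00) + (4680.00)(98.00) = 535440.00 mm³
X̄ = 429000.00 / 6600.00 = 65.00 mm
Ȳ = 535440.00 / 6600.00 = 81.13 mm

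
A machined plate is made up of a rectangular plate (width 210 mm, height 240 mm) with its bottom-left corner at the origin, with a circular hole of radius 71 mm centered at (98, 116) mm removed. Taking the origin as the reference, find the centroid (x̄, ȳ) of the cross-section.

x̄ = 108.21 mm, ȳ = 121.83 mm

plate: A = 210 × 240 = 50400.00, centroid at (105.00, 120.00).
hole: A = −π·71² = -15836.77, centroid at (98.00, 116.00).
ΣA = 34563.23 mm²
ΣAx̄ = (50400.00)(105.00) + (-15836.77)(98.00) = 3739996.68 mm³
ΣAȳ = (50400.00)(120.00) + (-15836.77)(116.00) = 4210934.85 mm³
x̄ = 3739996.68 / 34563.23 = 108.21 mm
ȳ = 4210934.85 / 34563.23 = 121.83 mm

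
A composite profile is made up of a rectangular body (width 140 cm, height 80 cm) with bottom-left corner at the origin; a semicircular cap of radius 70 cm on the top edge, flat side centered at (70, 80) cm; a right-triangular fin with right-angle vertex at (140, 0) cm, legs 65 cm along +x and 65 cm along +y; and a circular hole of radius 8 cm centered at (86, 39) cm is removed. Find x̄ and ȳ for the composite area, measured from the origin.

x̄ = 79.15 cm, ȳ = 63.93 cm

Part | A | x̄ᵢ | ȳᵢ | A·x̄ᵢ | A·ȳᵢ
rectangular body | 11200.00 | 70.00 | 40.00 | 784000.00 | 448000.00
semicircular top | 7696.90 | 70.00 | 109.71 | 538783.14 | 844418.83
triangular fin | 2112.50 | 161.67 | 21.67 | 341520.83 | 45770.83
hole | -201.06 | 86.00 | 39.00 | -17291.33 | -7841.42
Σ | 20808.34 |  |  | 1647012.65 | 1330348.24
x̄ = 1647012.65 / 20808.34 = 79.15 cm
ȳ = 1330348.24 / 20808.34 = 63.93 cm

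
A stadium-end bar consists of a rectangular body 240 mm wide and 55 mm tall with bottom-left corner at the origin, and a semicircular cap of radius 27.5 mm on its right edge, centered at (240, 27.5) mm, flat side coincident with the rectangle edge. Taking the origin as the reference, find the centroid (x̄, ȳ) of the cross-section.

rectangular body: A = 240 × 55 = 13200.00, centroid at (120.00, 27.50).
semicircular end: A = ½π·27.5² = 1187.91, centroid at (251.67, 27.50).
ΣA = 14387.91 mm²
ΣAx̄ = (13200.00)(120.00) + (1187.91)(251.67) = 1882964.12 mm³
ΣAȳ = (13200.00)(27.50) + (1187.91)(27.50) = 395667.65 mm³
x̄ = 1882964.12 / 14387.91 = 130.87 mm
ȳ = 395667.65 / 14387.91 = 27.50 mm

x̄ = 130.87 mm, ȳ = 27.50 mm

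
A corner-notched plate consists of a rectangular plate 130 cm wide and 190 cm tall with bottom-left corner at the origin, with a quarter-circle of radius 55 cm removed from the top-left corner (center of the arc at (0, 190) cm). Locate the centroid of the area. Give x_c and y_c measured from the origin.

x_c = 69.43 cm, y_c = 87.37 cm

plate: A = 130 × 190 = 24700.00, centroid at (65.00, 95.00).
removed quarter-circle: A = −¼π·55² = -2375.83, centroid at (23.34, 166.66).
ΣA = 22324.17 cm², ΣAx_c = 1550041.67 cm³, ΣAy_c = 1950550.74 cm³.
x_c = 1550041.67/22324.17 = 69.43 cm; y_c = 1950550.74/22324.17 = 87.37 cm.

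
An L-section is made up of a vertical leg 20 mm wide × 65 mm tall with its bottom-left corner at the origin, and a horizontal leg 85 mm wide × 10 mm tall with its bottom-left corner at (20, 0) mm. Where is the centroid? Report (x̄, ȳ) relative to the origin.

vertical leg: A = 20 × 65 = 1300.00, centroid at (10.00, 32.50).
horizontal leg: A = 85 × 10 = 850.00, centroid at (62.50, 5.00).
ΣA = 2150.00 mm²
ΣAx̄ = (1300.00)(10.00) + (850.00)(62.50) = 66125.00 mm³
ΣAȳ = (1300.00)(32.50) + (850.00)(5.00) = 46500.00 mm³
x̄ = 66125.00 / 2150.00 = 30.76 mm
ȳ = 46500.00 / 2150.00 = 21.63 mm

x̄ = 30.76 mm, ȳ = 21.63 mm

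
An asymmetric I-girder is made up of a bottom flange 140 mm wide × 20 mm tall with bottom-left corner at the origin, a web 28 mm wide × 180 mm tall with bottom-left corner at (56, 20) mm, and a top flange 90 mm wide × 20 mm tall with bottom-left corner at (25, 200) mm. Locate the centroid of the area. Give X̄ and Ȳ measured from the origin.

X̄ = 70.00 mm, Ȳ = 99.63 mm

bottom flange: A = 140 × 20 = 2800.00, centroid at (70.00, 10.00).
web: A = 28 × 180 = 5040.00, centroid at (70.00, 110.00).
top flange: A = 90 × 20 = 1800.00, centroid at (70.00, 210.00).
ΣA = 9640.00 mm²
ΣAX̄ = (2800.00)(70.00) + (5040.00)(70.00) + (1800.00)(70.00) = 674800.00 mm³
ΣAȲ = (2800.00)(10.00) + (5040.00)(110.00) + (1800.00)(210.00) = 960400.00 mm³
X̄ = 674800.00 / 9640.00 = 70.00 mm
Ȳ = 960400.00 / 9640.00 = 99.63 mm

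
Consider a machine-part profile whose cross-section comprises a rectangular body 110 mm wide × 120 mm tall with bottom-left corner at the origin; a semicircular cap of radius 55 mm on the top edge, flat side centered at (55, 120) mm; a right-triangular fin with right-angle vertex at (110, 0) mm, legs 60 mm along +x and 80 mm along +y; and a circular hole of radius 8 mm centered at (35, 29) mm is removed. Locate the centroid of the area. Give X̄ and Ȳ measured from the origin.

rectangular body: A = 110 × 120 = 13200.00, centroid at (55.00, 60.00).
semicircular top: A = ½π·55² = 4751.66, centroid at (55.00, 143.34).
triangular fin: A = ½·60·80 = 2400.00, centroid at (130.00, 26.67).
hole: A = −π·8² = -201.06, centroid at (35.00, 29.00).
ΣA = 20150.60 mm², ΣAX̄ = 1292304.07 mm³, ΣAȲ = 1531284.94 mm³.
X̄ = 1292304.07/20150.60 = 64.13 mm; Ȳ = 1531284.94/20150.60 = 75.99 mm.

X̄ = 64.13 mm, Ȳ = 75.99 mm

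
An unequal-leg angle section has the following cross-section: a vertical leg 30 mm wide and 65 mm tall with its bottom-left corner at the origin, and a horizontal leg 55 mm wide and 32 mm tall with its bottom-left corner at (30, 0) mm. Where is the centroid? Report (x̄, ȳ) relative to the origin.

x̄ = 35.16 mm, ȳ = 24.67 mm

vertical leg: A = 30 × 65 = 1950.00, centroid at (15.00, 32.50).
horizontal leg: A = 55 × 32 = 1760.00, centroid at (57.50, 16.00).
ΣA = 3710.00 mm²
ΣAx̄ = (1950.00)(15.00) + (1760.00)(57.50) = 130450.00 mm³
ΣAȳ = (1950.00)(32.50) + (1760.00)(16.00) = 91535.00 mm³
x̄ = 130450.00 / 3710.00 = 35.16 mm
ȳ = 91535.00 / 3710.00 = 24.67 mm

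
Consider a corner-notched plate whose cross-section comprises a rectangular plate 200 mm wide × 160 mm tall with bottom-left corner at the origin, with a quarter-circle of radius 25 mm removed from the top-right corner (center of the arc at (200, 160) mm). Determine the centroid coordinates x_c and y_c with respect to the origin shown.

x_c = 98.61 mm, y_c = 78.92 mm

plate: A = 200 × 160 = 32000.00, centroid at (100.00, 80.00).
removed quarter-circle: A = −¼π·25² = -490.87, centroid at (189.39, 149.39).
ΣA = 31509.13 mm², ΣAx_c = 3107033.56 mm³, ΣAy_c = 2486668.52 mm³.
x_c = 3107033.56/31509.13 = 98.61 mm; y_c = 2486668.52/31509.13 = 78.92 mm.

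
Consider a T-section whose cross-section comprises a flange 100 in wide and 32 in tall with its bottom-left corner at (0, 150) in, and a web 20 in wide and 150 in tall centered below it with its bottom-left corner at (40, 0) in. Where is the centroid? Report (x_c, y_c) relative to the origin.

Part | A | x̄ᵢ | ȳᵢ | A·x̄ᵢ | A·ȳᵢ
web | 3000.00 | 50.00 | 75.00 | 150000.00 | 225000.00
flange | 3200.00 | 50.00 | 166.00 | 160000.00 | 531200.00
Σ | 6200.00 |  |  | 310000.00 | 756200.00
x_c = 310000.00 / 6200.00 = 50.00 in
y_c = 756200.00 / 6200.00 = 121.97 in

x_c = 50.00 in, y_c = 121.97 in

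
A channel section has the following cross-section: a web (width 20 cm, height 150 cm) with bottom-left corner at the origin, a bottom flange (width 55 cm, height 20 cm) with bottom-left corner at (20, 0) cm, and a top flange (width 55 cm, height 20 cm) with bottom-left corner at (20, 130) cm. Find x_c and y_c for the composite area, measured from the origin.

x_c = 25.87 cm, y_c = 75.00 cm

Part | A | x̄ᵢ | ȳᵢ | A·x̄ᵢ | A·ȳᵢ
web | 3000.00 | 10.00 | 75.00 | 30000.00 | 225000.00
bottom flange | 1100.00 | 47.50 | 10.00 | 52250.00 | 11000.00
top flange | 1100.00 | 47.50 | 140.00 | 52250.00 | 154000.00
Σ | 5200.00 |  |  | 134500.00 | 390000.00
x_c = 134500.00 / 5200.00 = 25.87 cm
y_c = 390000.00 / 5200.00 = 75.00 cm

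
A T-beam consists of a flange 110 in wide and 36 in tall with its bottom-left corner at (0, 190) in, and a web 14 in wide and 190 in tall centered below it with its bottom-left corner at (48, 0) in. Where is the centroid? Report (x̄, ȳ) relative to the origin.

x̄ = 55.00 in, ȳ = 162.60 in

web: A = 14 × 190 = 2660.00, centroid at (55.00, 95.00).
flange: A = 110 × 36 = 3960.00, centroid at (55.00, 208.00).
ΣA = 6620.00 in², ΣAx̄ = 364100.00 in³, ΣAȳ = 1076380.00 in³.
x̄ = 364100.00/6620.00 = 55.00 in; ȳ = 1076380.00/6620.00 = 162.60 in.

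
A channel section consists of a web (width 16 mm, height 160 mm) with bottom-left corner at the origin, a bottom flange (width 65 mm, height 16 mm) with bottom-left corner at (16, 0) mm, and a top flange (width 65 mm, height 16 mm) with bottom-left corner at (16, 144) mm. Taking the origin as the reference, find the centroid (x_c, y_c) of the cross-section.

x_c = 26.16 mm, y_c = 80.00 mm

Part | A | x̄ᵢ | ȳᵢ | A·x̄ᵢ | A·ȳᵢ
web | 2560.00 | 8.00 | 80.00 | 20480.00 | 204800.00
bottom flange | 1040.00 | 48.50 | 8.00 | 50440.00 | 8320.00
top flange | 1040.00 | 48.50 | 152.00 | 50440.00 | 158080.00
Σ | 4640.00 |  |  | 121360.00 | 371200.00
x_c = 121360.00 / 4640.00 = 26.16 mm
y_c = 371200.00 / 4640.00 = 80.00 mm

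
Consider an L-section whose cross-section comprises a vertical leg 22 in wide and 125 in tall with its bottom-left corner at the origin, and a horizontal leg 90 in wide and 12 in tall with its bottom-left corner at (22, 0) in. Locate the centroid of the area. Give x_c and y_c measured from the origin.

vertical leg: A = 22 × 125 = 2750.00, centroid at (11.00, 62.50).
horizontal leg: A = 90 × 12 = 1080.00, centroid at (67.00, 6.00).
ΣA = 3830.00 in²
ΣAx_c = (2750.00)(11.00) + (1080.00)(67.00) = 102610.00 in³
ΣAy_c = (2750.00)(62.50) + (1080.00)(6.00) = 178355.00 in³
x_c = 102610.00 / 3830.00 = 26.79 in
y_c = 178355.00 / 3830.00 = 46.57 in

x_c = 26.79 in, y_c = 46.57 in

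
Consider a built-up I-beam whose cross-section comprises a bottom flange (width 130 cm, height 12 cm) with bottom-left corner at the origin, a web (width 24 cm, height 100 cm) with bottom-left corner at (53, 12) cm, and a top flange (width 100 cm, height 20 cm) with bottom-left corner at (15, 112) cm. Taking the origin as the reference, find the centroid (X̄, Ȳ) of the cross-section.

X̄ = 65.00 cm, Ȳ = 67.48 cm

bottom flange: A = 130 × 12 = 1560.00, centroid at (65.00, 6.00).
web: A = 24 × 100 = 2400.00, centroid at (65.00, 62.00).
top flange: A = 100 × 20 = 2000.00, centroid at (65.00, 122.00).
ΣA = 5960.00 cm²
ΣAX̄ = (1560.00)(65.00) + (2400.00)(65.00) + (2000.00)(65.00) = 387400.00 cm³
ΣAȲ = (1560.00)(6.00) + (2400.00)(62.00) + (2000.00)(122.00) = 402160.00 cm³
X̄ = 387400.00 / 5960.00 = 65.00 cm
Ȳ = 402160.00 / 5960.00 = 67.48 cm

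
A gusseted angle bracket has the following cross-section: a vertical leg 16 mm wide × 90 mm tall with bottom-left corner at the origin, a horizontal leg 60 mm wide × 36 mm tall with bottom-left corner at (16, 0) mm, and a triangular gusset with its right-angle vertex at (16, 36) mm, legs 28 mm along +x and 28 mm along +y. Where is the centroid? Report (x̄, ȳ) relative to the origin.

x̄ = 30.26 mm, ȳ = 30.42 mm

vertical leg: A = 16 × 90 = 1440.00, centroid at (8.00, 45.00).
horizontal leg: A = 60 × 36 = 2160.00, centroid at (46.00, 18.00).
gusset: A = ½·28·28 = 392.00, centroid at (25.33, 45.33).
ΣA = 3992.00 mm²
ΣAx̄ = (1440.00)(8.00) + (2160.00)(46.00) + (392.00)(25.33) = 120810.67 mm³
ΣAȳ = (1440.00)(45.00) + (2160.00)(18.00) + (392.00)(45.33) = 121450.67 mm³
x̄ = 120810.67 / 3992.00 = 30.26 mm
ȳ = 121450.67 / 3992.00 = 30.42 mm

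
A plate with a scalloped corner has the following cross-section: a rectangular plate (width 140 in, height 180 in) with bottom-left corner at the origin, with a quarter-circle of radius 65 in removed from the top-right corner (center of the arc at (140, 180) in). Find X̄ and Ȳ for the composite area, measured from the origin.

plate: A = 140 × 180 = 25200.00, centroid at (70.00, 90.00).
removed quarter-circle: A = −¼π·65² = -3318.31, centroid at (112.41, 152.41).
ΣA = 21881.69 in², ΣAX̄ = 1390978.65 in³, ΣAȲ = 1762246.36 in³.
X̄ = 1390978.65/21881.69 = 63.57 in; Ȳ = 1762246.36/21881.69 = 80.54 in.

X̄ = 63.57 in, Ȳ = 80.54 in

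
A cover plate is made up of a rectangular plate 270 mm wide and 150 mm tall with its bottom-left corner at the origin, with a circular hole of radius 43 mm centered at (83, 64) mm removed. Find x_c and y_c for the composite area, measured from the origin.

plate: A = 270 × 150 = 40500.00, centroid at (135.00, 75.00).
hole: A = −π·43² = -5808.80, centroid at (83.00, 64.00).
ΣA = 34691.20 mm²
ΣAx_c = (40500.00)(135.00) + (-5808.80)(83.00) = 4985369.20 mm³
ΣAy_c = (40500.00)(75.00) + (-5808.80)(64.00) = 2665736.49 mm³
x_c = 4985369.20 / 34691.20 = 143.71 mm
y_c = 2665736.49 / 34691.20 = 76.84 mm

x_c = 143.71 mm, y_c = 76.84 mm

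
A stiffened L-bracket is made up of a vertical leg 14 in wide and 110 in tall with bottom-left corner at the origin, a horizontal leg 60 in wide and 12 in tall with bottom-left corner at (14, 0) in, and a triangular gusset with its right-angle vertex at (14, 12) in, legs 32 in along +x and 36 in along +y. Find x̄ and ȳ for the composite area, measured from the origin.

x̄ = 19.98 in, ȳ = 36.26 in

vertical leg: A = 14 × 110 = 1540.00, centroid at (7.00, 55.00).
horizontal leg: A = 60 × 12 = 720.00, centroid at (44.00, 6.00).
gusset: A = ½·32·36 = 576.00, centroid at (24.67, 24.00).
ΣA = 2836.00 in²
ΣAx̄ = (1540.00)(7.00) + (720.00)(44.00) + (576.00)(24.67) = 56668.00 in³
ΣAȳ = (1540.00)(55.00) + (720.00)(6.00) + (576.00)(24.00) = 102844.00 in³
x̄ = 56668.00 / 2836.00 = 19.98 in
ȳ = 102844.00 / 2836.00 = 36.26 in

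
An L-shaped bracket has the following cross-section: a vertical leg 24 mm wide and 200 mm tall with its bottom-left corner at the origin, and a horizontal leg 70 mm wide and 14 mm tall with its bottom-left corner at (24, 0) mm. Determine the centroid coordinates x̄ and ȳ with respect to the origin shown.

x̄ = 19.97 mm, ȳ = 84.23 mm

Part | A | x̄ᵢ | ȳᵢ | A·x̄ᵢ | A·ȳᵢ
vertical leg | 4800.00 | 12.00 | 100.00 | 57600.00 | 480000.00
horizontal leg | 980.00 | 59.00 | 7.00 | 57820.00 | 6860.00
Σ | 5780.00 |  |  | 115420.00 | 486860.00
x̄ = 115420.00 / 5780.00 = 19.97 mm
ȳ = 486860.00 / 5780.00 = 84.23 mm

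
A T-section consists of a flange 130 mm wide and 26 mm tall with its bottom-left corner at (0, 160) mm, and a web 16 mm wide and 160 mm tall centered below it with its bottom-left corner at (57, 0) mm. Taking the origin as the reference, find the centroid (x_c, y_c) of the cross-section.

x_c = 65.00 mm, y_c = 132.92 mm

web: A = 16 × 160 = 2560.00, centroid at (65.00, 80.00).
flange: A = 130 × 26 = 3380.00, centroid at (65.00, 173.00).
ΣA = 5940.00 mm², ΣAx_c = 386100.00 mm³, ΣAy_c = 789540.00 mm³.
x_c = 386100.00/5940.00 = 65.00 mm; y_c = 789540.00/5940.00 = 132.92 mm.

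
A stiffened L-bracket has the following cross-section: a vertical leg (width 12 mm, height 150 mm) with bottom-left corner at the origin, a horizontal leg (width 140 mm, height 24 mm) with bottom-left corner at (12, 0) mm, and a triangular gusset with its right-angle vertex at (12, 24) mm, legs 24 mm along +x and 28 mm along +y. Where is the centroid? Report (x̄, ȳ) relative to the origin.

x̄ = 53.32 mm, ȳ = 33.94 mm

vertical leg: A = 12 × 150 = 1800.00, centroid at (6.00, 75.00).
horizontal leg: A = 140 × 24 = 3360.00, centroid at (82.00, 12.00).
gusset: A = ½·24·28 = 336.00, centroid at (20.00, 33.33).
ΣA = 5496.00 mm², ΣAx̄ = 293040.00 mm³, ΣAȳ = 186520.00 mm³.
x̄ = 293040.00/5496.00 = 53.32 mm; ȳ = 186520.00/5496.00 = 33.94 mm.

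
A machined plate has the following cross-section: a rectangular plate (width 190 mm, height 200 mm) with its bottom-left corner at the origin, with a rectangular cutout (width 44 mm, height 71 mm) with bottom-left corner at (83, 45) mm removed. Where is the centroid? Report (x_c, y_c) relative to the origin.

x_c = 94.10 mm, y_c = 101.75 mm

plate: A = 190 × 200 = 38000.00, centroid at (95.00, 100.00).
hole: A = −(44 × 71) = -3124.00, centroid at (105.00, 80.50).
ΣA = 34876.00 mm²
ΣAx_c = (38000.00)(95.00) + (-3124.00)(105.00) = 3281980.00 mm³
ΣAy_c = (38000.00)(100.00) + (-3124.00)(80.50) = 3548518.00 mm³
x_c = 3281980.00 / 34876.00 = 94.10 mm
y_c = 3548518.00 / 34876.00 = 101.75 mm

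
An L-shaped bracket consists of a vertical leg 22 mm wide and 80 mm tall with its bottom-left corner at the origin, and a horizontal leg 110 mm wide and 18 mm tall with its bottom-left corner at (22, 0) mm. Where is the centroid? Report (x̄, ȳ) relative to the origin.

vertical leg: A = 22 × 80 = 1760.00, centroid at (11.00, 40.00).
horizontal leg: A = 110 × 18 = 1980.00, centroid at (77.00, 9.00).
ΣA = 3740.00 mm²
ΣAx̄ = (1760.00)(11.00) + (1980.00)(77.00) = 171820.00 mm³
ΣAȳ = (1760.00)(40.00) + (1980.00)(9.00) = 88220.00 mm³
x̄ = 171820.00 / 3740.00 = 45.94 mm
ȳ = 88220.00 / 3740.00 = 23.59 mm

x̄ = 45.94 mm, ȳ = 23.59 mm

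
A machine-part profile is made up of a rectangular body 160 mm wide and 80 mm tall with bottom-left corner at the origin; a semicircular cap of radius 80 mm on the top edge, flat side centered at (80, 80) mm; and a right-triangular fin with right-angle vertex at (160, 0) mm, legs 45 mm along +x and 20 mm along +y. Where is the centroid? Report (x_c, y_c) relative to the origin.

rectangular body: A = 160 × 80 = 12800.00, centroid at (80.00, 40.00).
semicircular top: A = ½π·80² = 10053.10, centroid at (80.00, 113.95).
triangular fin: A = ½·45·20 = 450.00, centroid at (175.00, 6.67).
ΣA = 23303.10 mm², ΣAx_c = 1906997.72 mm³, ΣAy_c = 1660581.05 mm³.
x_c = 1906997.72/23303.10 = 81.83 mm; y_c = 1660581.05/23303.10 = 71.26 mm.

x_c = 81.83 mm, y_c = 71.26 mm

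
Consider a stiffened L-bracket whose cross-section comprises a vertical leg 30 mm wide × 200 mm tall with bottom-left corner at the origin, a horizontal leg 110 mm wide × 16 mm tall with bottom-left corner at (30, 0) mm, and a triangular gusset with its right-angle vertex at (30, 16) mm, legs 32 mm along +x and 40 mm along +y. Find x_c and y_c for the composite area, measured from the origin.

vertical leg: A = 30 × 200 = 6000.00, centroid at (15.00, 100.00).
horizontal leg: A = 110 × 16 = 1760.00, centroid at (85.00, 8.00).
gusset: A = ½·32·40 = 640.00, centroid at (40.67, 29.33).
ΣA = 8400.00 mm², ΣAx_c = 265626.67 mm³, ΣAy_c = 632853.33 mm³.
x_c = 265626.67/8400.00 = 31.62 mm; y_c = 632853.33/8400.00 = 75.34 mm.

x_c = 31.62 mm, y_c = 75.34 mm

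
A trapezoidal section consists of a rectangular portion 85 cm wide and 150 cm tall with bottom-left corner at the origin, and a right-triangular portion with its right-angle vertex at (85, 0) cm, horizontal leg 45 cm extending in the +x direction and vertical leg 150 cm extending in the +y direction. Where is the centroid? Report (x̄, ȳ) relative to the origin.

rectangular portion: A = 85 × 150 = 12750.00, centroid at (42.50, 75.00).
triangular portion: A = ½·45·150 = 3375.00, centroid at (100.00, 50.00).
ΣA = 16125.00 cm²
ΣAx̄ = (12750.00)(42.50) + (3375.00)(100.00) = 879375.00 cm³
ΣAȳ = (12750.00)(75.00) + (3375.00)(50.00) = 1125000.00 cm³
x̄ = 879375.00 / 16125.00 = 54.53 cm
ȳ = 1125000.00 / 16125.00 = 69.77 cm

x̄ = 54.53 cm, ȳ = 69.77 cm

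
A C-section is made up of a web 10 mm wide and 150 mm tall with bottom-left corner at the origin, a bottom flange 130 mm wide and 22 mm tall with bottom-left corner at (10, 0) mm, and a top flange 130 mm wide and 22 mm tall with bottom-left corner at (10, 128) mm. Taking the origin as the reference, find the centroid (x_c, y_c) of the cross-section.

web: A = 10 × 150 = 1500.00, centroid at (5.00, 75.00).
bottom flange: A = 130 × 22 = 2860.00, centroid at (75.00, 11.00).
top flange: A = 130 × 22 = 2860.00, centroid at (75.00, 139.00).
ΣA = 7220.00 mm²
ΣAx_c = (1500.00)(5.00) + (2860.00)(75.00) + (2860.00)(75.00) = 436500.00 mm³
ΣAy_c = (1500.00)(75.00) + (2860.00)(11.00) + (2860.00)(139.00) = 541500.00 mm³
x_c = 436500.00 / 7220.00 = 60.46 mm
y_c = 541500.00 / 7220.00 = 75.00 mm

x_c = 60.46 mm, y_c = 75.00 mm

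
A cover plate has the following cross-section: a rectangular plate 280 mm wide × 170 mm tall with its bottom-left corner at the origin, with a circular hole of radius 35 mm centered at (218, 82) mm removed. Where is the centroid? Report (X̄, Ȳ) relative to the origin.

Part | A | x̄ᵢ | ȳᵢ | A·x̄ᵢ | A·ȳᵢ
plate | 47600.00 | 140.00 | 85.00 | 6664000.00 | 4046000.00
hole | -3848.45 | 218.00 | 82.00 | -838962.32 | -315572.98
Σ | 43751.55 |  |  | 5825037.68 | 3730427.02
X̄ = 5825037.68 / 43751.55 = 133.14 mm
Ȳ = 3730427.02 / 43751.55 = 85.26 mm

X̄ = 133.14 mm, Ȳ = 85.26 mm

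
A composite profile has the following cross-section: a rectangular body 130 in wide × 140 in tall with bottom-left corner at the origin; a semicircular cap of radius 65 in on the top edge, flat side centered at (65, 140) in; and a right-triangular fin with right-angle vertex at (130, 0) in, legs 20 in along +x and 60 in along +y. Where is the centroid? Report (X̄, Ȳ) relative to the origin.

Part | A | x̄ᵢ | ȳᵢ | A·x̄ᵢ | A·ȳᵢ
rectangular body | 18200.00 | 65.00 | 70.00 | 1183000.00 | 1274000.00
semicircular top | 6636.61 | 65.00 | 167.59 | 431379.94 | 1112209.36
triangular fin | 600.00 | 136.67 | 20.00 | 82000.00 | 12000.00
Σ | 25436.61 |  |  | 1696379.94 | 2398209.36
X̄ = 1696379.94 / 25436.61 = 66.69 in
Ȳ = 2398209.36 / 25436.61 = 94.28 in

X̄ = 66.69 in, Ȳ = 94.28 in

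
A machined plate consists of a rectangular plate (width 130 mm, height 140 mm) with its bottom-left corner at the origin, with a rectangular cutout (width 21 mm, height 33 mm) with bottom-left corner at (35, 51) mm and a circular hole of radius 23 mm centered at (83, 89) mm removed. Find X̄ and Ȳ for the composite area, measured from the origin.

X̄ = 63.96 mm, Ȳ = 68.12 mm

plate: A = 130 × 140 = 18200.00, centroid at (65.00, 70.00).
hole 1: A = −(21 × 33) = -693.00, centroid at (45.50, 67.50).
hole 2: A = −π·23² = -1661.90, centroid at (83.00, 89.00).
ΣA = 15845.10 mm²
ΣAX̄ = (18200.00)(65.00) + (-693.00)(45.50) + (-1661.90)(83.00) = 1013530.59 mm³
ΣAȲ = (18200.00)(70.00) + (-693.00)(67.50) + (-1661.90)(89.00) = 1079313.18 mm³
X̄ = 1013530.59 / 15845.10 = 63.96 mm
Ȳ = 1079313.18 / 15845.10 = 68.12 mm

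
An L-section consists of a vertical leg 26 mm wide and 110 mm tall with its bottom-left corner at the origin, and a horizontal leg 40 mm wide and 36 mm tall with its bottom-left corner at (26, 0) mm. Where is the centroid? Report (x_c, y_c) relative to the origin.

x_c = 24.05 mm, y_c = 42.61 mm

vertical leg: A = 26 × 110 = 2860.00, centroid at (13.00, 55.00).
horizontal leg: A = 40 × 36 = 1440.00, centroid at (46.00, 18.00).
ΣA = 4300.00 mm², ΣAx_c = 103420.00 mm³, ΣAy_c = 183220.00 mm³.
x_c = 103420.00/4300.00 = 24.05 mm; y_c = 183220.00/4300.00 = 42.61 mm.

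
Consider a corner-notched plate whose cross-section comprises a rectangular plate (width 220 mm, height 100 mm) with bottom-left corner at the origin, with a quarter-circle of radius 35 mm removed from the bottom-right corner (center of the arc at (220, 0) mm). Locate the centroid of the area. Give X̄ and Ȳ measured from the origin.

X̄ = 105.65 mm, Ȳ = 51.61 mm

plate: A = 220 × 100 = 22000.00, centroid at (110.00, 50.00).
removed quarter-circle: A = −¼π·35² = -962.11, centroid at (205.15, 14.85).
ΣA = 21037.89 mm²
ΣAX̄ = (22000.00)(110.00) + (-962.11)(205.15) = 2222626.86 mm³
ΣAȲ = (22000.00)(50.00) + (-962.11)(14.85) = 1085708.33 mm³
X̄ = 2222626.86 / 21037.89 = 105.65 mm
Ȳ = 1085708.33 / 21037.89 = 51.61 mm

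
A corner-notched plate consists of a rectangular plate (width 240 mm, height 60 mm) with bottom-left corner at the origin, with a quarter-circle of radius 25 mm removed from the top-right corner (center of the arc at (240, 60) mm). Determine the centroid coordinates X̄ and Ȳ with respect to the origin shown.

Part | A | x̄ᵢ | ȳᵢ | A·x̄ᵢ | A·ȳᵢ
plate | 14400.00 | 120.00 | 30.00 | 1728000.00 | 432000.00
removed quarter-circle | -490.87 | 229.39 | 49.39 | -112601.39 | -24244.10
Σ | 13909.13 |  |  | 1615398.61 | 407755.90
X̄ = 1615398.61 / 13909.13 = 116.14 mm
Ȳ = 407755.90 / 13909.13 = 29.32 mm

X̄ = 116.14 mm, Ȳ = 29.32 mm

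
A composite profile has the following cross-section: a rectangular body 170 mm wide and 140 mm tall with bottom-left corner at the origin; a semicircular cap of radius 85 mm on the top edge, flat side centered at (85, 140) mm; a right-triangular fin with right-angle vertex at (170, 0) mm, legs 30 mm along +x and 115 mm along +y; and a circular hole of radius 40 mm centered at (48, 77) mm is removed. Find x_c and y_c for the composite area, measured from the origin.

x_c = 95.99 mm, y_c = 104.98 mm

rectangular body: A = 170 × 140 = 23800.00, centroid at (85.00, 70.00).
semicircular top: A = ½π·85² = 11349.00, centroid at (85.00, 176.08).
triangular fin: A = ½·30·115 = 1725.00, centroid at (180.00, 38.33).
hole: A = −π·40² = -5026.55, centroid at (48.00, 77.00).
ΣA = 31847.46 mm², ΣAx_c = 3056890.98 mm³, ΣAy_c = 3343357.94 mm³.
x_c = 3056890.98/31847.46 = 95.99 mm; y_c = 3343357.94/31847.46 = 104.98 mm.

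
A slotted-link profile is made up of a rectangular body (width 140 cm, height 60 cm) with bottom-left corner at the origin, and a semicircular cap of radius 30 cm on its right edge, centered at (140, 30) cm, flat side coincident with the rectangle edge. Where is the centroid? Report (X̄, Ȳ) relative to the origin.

X̄ = 81.92 cm, Ȳ = 30.00 cm

rectangular body: A = 140 × 60 = 8400.00, centroid at (70.00, 30.00).
semicircular end: A = ½π·30² = 1413.72, centroid at (152.73, 30.00).
ΣA = 9813.72 cm², ΣAX̄ = 803920.34 cm³, ΣAȲ = 294411.50 cm³.
X̄ = 803920.34/9813.72 = 81.92 cm; Ȳ = 294411.50/9813.72 = 30.00 cm.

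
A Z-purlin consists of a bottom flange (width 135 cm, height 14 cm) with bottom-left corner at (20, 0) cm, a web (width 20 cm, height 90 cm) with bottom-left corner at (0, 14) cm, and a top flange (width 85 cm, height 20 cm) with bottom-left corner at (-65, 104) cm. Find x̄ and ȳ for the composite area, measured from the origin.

bottom flange: A = 135 × 14 = 1890.00, centroid at (87.50, 7.00).
web: A = 20 × 90 = 1800.00, centroid at (10.00, 59.00).
top flange: A = 85 × 20 = 1700.00, centroid at (-22.50, 114.00).
ΣA = 5390.00 cm², ΣAx̄ = 145125.00 cm³, ΣAȳ = 313230.00 cm³.
x̄ = 145125.00/5390.00 = 26.92 cm; ȳ = 313230.00/5390.00 = 58.11 cm.

x̄ = 26.92 cm, ȳ = 58.11 cm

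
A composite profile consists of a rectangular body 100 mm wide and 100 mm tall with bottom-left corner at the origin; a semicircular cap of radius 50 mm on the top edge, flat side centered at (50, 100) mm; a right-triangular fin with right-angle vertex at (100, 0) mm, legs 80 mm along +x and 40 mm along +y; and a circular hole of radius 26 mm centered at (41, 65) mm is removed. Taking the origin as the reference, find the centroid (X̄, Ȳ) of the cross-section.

rectangular body: A = 100 × 100 = 10000.00, centroid at (50.00, 50.00).
semicircular top: A = ½π·50² = 3926.99, centroid at (50.00, 121.22).
triangular fin: A = ½·80·40 = 1600.00, centroid at (126.67, 13.33).
hole: A = −π·26² = -2123.72, centroid at (41.00, 65.00).
ΣA = 13403.27 mm²
ΣAX̄ = (10000.00)(50.00) + (3926.99)(50.00) + (1600.00)(126.67) + (-2123.72)(41.00) = 811943.83 mm³
ΣAȲ = (10000.00)(50.00) + (3926.99)(121.22) + (1600.00)(13.33) + (-2123.72)(65.00) = 859324.17 mm³
X̄ = 811943.83 / 13403.27 = 60.58 mm
Ȳ = 859324.17 / 13403.27 = 64.11 mm

X̄ = 60.58 mm, Ȳ = 64.11 mm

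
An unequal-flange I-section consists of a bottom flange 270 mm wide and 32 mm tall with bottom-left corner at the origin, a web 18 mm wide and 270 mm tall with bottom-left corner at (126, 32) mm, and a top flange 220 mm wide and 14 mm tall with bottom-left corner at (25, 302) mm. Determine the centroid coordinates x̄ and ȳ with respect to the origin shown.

x̄ = 135.00 mm, ȳ = 114.69 mm

bottom flange: A = 270 × 32 = 8640.00, centroid at (135.00, 16.00).
web: A = 18 × 270 = 4860.00, centroid at (135.00, 167.00).
top flange: A = 220 × 14 = 3080.00, centroid at (135.00, 309.00).
ΣA = 16580.00 mm²
ΣAx̄ = (8640.00)(135.00) + (4860.00)(135.00) + (3080.00)(135.00) = 2238300.00 mm³
ΣAȳ = (8640.00)(16.00) + (4860.00)(167.00) + (3080.00)(309.00) = 1901580.00 mm³
x̄ = 2238300.00 / 16580.00 = 135.00 mm
ȳ = 1901580.00 / 16580.00 = 114.69 mm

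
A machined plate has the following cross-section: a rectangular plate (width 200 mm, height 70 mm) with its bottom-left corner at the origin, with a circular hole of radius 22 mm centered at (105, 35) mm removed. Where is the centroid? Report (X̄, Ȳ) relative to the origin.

plate: A = 200 × 70 = 14000.00, centroid at (100.00, 35.00).
hole: A = −π·22² = -1520.53, centroid at (105.00, 35.00).
ΣA = 12479.47 mm²
ΣAX̄ = (14000.00)(100.00) + (-1520.53)(105.00) = 1240344.26 mm³
ΣAȲ = (14000.00)(35.00) + (-1520.53)(35.00) = 436781.42 mm³
X̄ = 1240344.26 / 12479.47 = 99.39 mm
Ȳ = 436781.42 / 12479.47 = 35.00 mm

X̄ = 99.39 mm, Ȳ = 35.00 mm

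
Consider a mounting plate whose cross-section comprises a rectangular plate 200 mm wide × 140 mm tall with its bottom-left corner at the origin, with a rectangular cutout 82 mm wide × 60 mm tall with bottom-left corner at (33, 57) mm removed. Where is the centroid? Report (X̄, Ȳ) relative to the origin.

plate: A = 200 × 140 = 28000.00, centroid at (100.00, 70.00).
hole: A = −(82 × 60) = -4920.00, centroid at (74.00, 87.00).
ΣA = 23080.00 mm²
ΣAX̄ = (28000.00)(100.00) + (-4920.00)(74.00) = 2435920.00 mm³
ΣAȲ = (28000.00)(70.00) + (-4920.00)(87.00) = 1531960.00 mm³
X̄ = 2435920.00 / 23080.00 = 105.54 mm
Ȳ = 1531960.00 / 23080.00 = 66.38 mm

X̄ = 105.54 mm, Ȳ = 66.38 mm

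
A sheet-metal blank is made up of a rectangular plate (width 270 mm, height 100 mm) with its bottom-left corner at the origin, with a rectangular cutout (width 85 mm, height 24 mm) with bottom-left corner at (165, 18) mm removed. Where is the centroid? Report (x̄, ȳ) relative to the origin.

x̄ = 129.07 mm, ȳ = 51.63 mm

plate: A = 270 × 100 = 27000.00, centroid at (135.00, 50.00).
hole: A = −(85 × 24) = -2040.00, centroid at (207.50, 30.00).
ΣA = 24960.00 mm²
ΣAx̄ = (27000.00)(135.00) + (-2040.00)(207.50) = 3221700.00 mm³
ΣAȳ = (27000.00)(50.00) + (-2040.00)(30.00) = 1288800.00 mm³
x̄ = 3221700.00 / 24960.00 = 129.07 mm
ȳ = 1288800.00 / 24960.00 = 51.63 mm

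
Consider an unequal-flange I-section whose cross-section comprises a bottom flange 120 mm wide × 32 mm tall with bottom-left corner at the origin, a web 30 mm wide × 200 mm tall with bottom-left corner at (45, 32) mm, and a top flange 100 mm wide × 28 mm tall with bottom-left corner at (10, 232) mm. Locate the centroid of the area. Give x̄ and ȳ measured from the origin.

Part | A | x̄ᵢ | ȳᵢ | A·x̄ᵢ | A·ȳᵢ
bottom flange | 3840.00 | 60.00 | 16.00 | 230400.00 | 61440.00
web | 6000.00 | 60.00 | 132.00 | 360000.00 | 792000.00
top flange | 2800.00 | 60.00 | 246.00 | 168000.00 | 688800.00
Σ | 12640.00 |  |  | 758400.00 | 1542240.00
x̄ = 758400.00 / 12640.00 = 60.00 mm
ȳ = 1542240.00 / 12640.00 = 122.01 mm

x̄ = 60.00 mm, ȳ = 122.01 mm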